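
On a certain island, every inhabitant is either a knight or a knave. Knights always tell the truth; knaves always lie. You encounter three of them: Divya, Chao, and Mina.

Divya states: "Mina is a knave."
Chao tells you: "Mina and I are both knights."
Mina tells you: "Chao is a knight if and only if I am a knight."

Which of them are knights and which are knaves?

Consider Divya. Suppose Divya is a knight.
Then no assignment of the remaining roles makes every statement match its speaker's type — contradiction.
So Divya is a knave.
Consider Chao. Suppose Chao is a knave.
Then whichever role Mina has, Mina's statement has the wrong truth value — contradiction.
So Chao is a knight.
Consider Mina. Suppose Mina is a knave.
Then Divya's statement comes out true, contradicting Divya being a knave.
So Mina is a knight.

Divya: knave, Chao: knight, Mina: knight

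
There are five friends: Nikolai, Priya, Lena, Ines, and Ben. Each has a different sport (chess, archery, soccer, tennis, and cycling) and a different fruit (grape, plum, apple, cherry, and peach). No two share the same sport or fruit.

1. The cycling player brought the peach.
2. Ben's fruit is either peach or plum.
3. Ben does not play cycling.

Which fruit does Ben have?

With clues 1–2, apple, cherry, and grape are impossible for Ben's fruit.
With clues 1–3, peach is impossible for Ben's fruit.
That leaves plum.

plum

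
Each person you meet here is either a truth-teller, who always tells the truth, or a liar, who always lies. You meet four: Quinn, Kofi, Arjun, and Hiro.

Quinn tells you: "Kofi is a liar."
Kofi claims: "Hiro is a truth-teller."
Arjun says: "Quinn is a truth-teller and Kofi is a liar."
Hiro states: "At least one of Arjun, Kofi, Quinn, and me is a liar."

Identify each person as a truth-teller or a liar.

Quinn: liar, Kofi: truth-teller, Arjun: liar, Hiro: truth-teller

Consider Quinn. Suppose Quinn is a truth-teller.
Then no assignment of the remaining roles makes every statement match its speaker's type — contradiction.
So Quinn is a liar.
With that fixed, Arjun's statement is false, so Arjun is a liar.
With that fixed, Hiro's statement is true, so Hiro is a truth-teller.
With that fixed, Kofi's statement is true, so Kofi is a truth-teller.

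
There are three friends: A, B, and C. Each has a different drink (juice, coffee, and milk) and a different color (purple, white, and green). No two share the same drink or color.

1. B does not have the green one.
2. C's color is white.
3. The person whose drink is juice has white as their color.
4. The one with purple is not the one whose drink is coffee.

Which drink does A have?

With clues 1–3, juice is impossible for A's drink.
With clues 1–4, milk is impossible for A's drink.
That leaves coffee.

coffee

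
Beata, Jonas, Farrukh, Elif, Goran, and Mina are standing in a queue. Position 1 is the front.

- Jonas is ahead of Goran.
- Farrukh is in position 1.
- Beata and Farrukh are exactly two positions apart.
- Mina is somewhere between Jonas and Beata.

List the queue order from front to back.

From clue 1: Jonas is in {1,2,3,4,5}.
From clues 1–2: Farrukh → position 1.
From clues 1–3: Beata → position 3.
From clues 1–4: Elif → position 2, Mina → position 4, Jonas → position 5, Goran → position 6.

Farrukh, Elif, Beata, Mina, Jonas, Goran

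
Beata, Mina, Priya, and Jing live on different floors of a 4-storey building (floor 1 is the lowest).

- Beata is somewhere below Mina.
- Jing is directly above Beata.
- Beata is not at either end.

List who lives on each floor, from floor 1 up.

Priya, Beata, Jing, Mina

From clue 1: Beata is in {1,2,3}.
From clues 1–2: Beata is in {1,2}.
From clues 1–3: Priya → floor 1, Beata → floor 2, Jing → floor 3, Mina → floor 4.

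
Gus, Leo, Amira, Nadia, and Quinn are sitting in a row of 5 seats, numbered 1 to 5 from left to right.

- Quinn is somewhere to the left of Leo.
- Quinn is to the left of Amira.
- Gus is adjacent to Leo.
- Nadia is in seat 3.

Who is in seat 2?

With clues 1–4, Gus, Leo, Nadia, and Quinn are ruled out for seat 2.
So seat 2 is Amira.

Amira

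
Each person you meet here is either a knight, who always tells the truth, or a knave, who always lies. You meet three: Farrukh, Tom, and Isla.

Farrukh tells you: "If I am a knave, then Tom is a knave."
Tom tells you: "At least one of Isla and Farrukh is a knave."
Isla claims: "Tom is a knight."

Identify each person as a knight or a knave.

Farrukh: knave, Tom: knight, Isla: knight

Consider Farrukh. Suppose Farrukh is a knight.
Then no assignment of the remaining roles makes every statement match its speaker's type — contradiction.
So Farrukh is a knave.
With that fixed, Tom's statement is true, so Tom is a knight.
With that fixed, Isla's statement is true, so Isla is a knight.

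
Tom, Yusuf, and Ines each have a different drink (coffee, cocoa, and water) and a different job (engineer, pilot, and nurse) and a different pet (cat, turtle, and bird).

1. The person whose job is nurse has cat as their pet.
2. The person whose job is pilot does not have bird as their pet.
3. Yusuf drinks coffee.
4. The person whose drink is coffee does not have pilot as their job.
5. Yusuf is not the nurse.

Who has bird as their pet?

With clues 1–5, Ines and Tom are impossible for the one with pet bird.
That leaves Yusuf.

Yusuf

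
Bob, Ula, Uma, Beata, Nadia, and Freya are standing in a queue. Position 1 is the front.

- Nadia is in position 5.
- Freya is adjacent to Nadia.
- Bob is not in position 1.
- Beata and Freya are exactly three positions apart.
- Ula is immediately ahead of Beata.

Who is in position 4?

Bob

With clue 1, Nadia is ruled out for position 4.
With clues 1–4, Beata is ruled out for position 4.
With clues 1–5, Freya, Ula, and Uma are ruled out for position 4.
So position 4 is Bob.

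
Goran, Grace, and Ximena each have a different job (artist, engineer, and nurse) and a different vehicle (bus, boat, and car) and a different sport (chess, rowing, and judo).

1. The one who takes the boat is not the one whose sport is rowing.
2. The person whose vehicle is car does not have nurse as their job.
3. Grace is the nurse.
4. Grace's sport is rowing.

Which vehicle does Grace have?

With clues 1–3, car is impossible for Grace's vehicle.
With clues 1–4, boat is impossible for Grace's vehicle.
That leaves bus.

bus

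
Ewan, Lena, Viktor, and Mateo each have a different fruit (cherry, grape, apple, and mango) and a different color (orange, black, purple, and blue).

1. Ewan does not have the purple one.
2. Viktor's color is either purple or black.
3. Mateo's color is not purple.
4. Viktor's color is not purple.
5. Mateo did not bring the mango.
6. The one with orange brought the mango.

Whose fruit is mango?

With clues 1–5, Mateo is impossible for the one with fruit mango.
With clues 1–6, Lena and Viktor are impossible for the one with fruit mango.
That leaves Ewan.

Ewan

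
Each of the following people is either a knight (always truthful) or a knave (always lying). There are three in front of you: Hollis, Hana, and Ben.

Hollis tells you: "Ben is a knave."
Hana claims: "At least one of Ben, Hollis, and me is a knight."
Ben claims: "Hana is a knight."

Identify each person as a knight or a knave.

Consider Hollis. Suppose Hollis is a knight.
Then no assignment of the remaining roles makes every statement match its speaker's type — contradiction.
So Hollis is a knave.
Consider Hana. Suppose Hana is a knave.
Then no assignment of the remaining roles makes every statement match its speaker's type — contradiction.
So Hana is a knight.
With that fixed, Ben's statement is true, so Ben is a knight.

Hollis: knave, Hana: knight, Ben: knight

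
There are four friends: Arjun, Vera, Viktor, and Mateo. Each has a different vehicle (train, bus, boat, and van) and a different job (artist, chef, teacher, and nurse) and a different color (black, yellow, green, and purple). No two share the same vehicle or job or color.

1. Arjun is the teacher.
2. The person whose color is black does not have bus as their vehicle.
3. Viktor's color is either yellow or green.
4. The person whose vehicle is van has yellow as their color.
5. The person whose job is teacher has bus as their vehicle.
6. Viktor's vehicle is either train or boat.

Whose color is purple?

Arjun

With clues 1–3, Viktor is impossible for the one with color purple.
With clues 1–6, Mateo and Vera are impossible for the one with color purple.
That leaves Arjun.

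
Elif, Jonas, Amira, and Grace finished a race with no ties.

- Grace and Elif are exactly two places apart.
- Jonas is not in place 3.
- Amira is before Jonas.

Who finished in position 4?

With clues 1–3, Amira, Elif, and Grace are ruled out for place 4.
So place 4 is Jonas.

Jonas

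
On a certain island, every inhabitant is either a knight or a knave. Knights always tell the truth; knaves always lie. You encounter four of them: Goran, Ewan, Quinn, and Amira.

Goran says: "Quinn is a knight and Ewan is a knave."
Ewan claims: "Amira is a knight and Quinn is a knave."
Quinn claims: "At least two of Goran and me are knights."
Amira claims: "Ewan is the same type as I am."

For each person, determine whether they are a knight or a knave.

Goran: knave, Ewan: knight, Quinn: knave, Amira: knight

Consider Goran. Suppose Goran is a knight.
Then no assignment of the remaining roles makes every statement match its speaker's type — contradiction.
So Goran is a knave.
With that fixed, Quinn's statement is false, so Quinn is a knave.
Consider Ewan. Suppose Ewan is a knave.
Then whichever role Amira has, Amira's statement has the wrong truth value — contradiction.
So Ewan is a knight.
Consider Amira. Suppose Amira is a knave.
Then Ewan's statement comes out false, contradicting Ewan being a knight.
So Amira is a knight.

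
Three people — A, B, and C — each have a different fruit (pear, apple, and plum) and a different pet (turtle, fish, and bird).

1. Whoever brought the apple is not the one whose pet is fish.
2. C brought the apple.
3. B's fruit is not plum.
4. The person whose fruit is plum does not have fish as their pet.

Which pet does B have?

With clues 1–4, bird and turtle are impossible for B's pet.
That leaves fish.

fish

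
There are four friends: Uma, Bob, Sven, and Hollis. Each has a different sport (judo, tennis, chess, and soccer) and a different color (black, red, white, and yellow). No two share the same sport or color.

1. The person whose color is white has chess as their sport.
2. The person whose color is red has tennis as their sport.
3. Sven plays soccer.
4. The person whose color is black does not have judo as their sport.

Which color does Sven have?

With clues 1–3, red and white are impossible for Sven's color.
With clues 1–4, yellow is impossible for Sven's color.
That leaves black.

black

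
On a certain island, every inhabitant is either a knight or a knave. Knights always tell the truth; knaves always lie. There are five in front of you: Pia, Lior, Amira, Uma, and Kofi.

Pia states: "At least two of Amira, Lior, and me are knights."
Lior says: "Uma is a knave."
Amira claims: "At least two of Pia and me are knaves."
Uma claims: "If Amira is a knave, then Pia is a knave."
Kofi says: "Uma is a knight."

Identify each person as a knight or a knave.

Pia: knight, Lior: knight, Amira: knave, Uma: knave, Kofi: knave

Consider Pia. Suppose Pia is a knave.
Then whichever role Amira has, Amira's statement has the wrong truth value — contradiction.
So Pia is a knight.
With that fixed, Amira's statement is false, so Amira is a knave.
With that fixed, Uma's statement is false, so Uma is a knave.
With that fixed, Kofi's statement is false, so Kofi is a knave.
With that fixed, Lior's statement is true, so Lior is a knight.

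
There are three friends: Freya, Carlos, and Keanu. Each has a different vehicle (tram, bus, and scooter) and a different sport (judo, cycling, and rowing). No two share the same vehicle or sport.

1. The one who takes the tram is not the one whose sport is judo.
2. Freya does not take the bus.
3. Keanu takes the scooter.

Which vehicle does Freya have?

tram

With clues 1–2, bus is impossible for Freya's vehicle.
With clues 1–3, scooter is impossible for Freya's vehicle.
That leaves tram.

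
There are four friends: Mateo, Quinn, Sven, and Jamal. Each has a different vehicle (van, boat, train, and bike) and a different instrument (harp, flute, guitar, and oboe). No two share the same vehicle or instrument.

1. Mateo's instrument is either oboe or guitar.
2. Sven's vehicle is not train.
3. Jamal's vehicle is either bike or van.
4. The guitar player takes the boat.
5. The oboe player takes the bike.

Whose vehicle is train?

Quinn

With clues 1–2, Sven is impossible for the one with vehicle train.
With clues 1–3, Jamal is impossible for the one with vehicle train.
With clues 1–5, Mateo is impossible for the one with vehicle train.
That leaves Quinn.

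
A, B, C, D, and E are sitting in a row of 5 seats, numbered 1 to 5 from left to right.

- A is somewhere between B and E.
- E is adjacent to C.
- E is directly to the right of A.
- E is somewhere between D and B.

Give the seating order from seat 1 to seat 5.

B, A, E, C, D

From clue 1: A is in {2,3,4}.
From clues 1–3: A is in {2,3}.
From clues 1–4: B → seat 1, A → seat 2, E → seat 3, C → seat 4, D → seat 5.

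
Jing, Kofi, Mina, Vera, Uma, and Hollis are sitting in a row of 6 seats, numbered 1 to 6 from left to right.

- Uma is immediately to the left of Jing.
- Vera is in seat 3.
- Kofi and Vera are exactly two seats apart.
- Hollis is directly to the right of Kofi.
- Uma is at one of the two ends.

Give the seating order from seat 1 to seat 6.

Uma, Jing, Vera, Mina, Kofi, Hollis

From clue 1: Jing is in {2,3,4,5,6}.
From clues 1–2: Vera → seat 3.
From clues 1–3: Kofi is in {1,5}.
From clues 1–5: Uma → seat 1, Jing → seat 2, Mina → seat 4, Kofi → seat 5, Hollis → seat 6.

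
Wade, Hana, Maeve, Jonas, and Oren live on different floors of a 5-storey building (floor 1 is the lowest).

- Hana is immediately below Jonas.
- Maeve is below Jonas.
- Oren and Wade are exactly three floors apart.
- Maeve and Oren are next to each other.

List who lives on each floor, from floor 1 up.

From clue 1: Hana is in {1,2,3,4}.
From clues 1–2: Hana is in {2,3,4}.
From clues 1–3: Maeve → floor 1, Hana → floor 3, Jonas → floor 4.
From clues 1–4: Oren → floor 2, Wade → floor 5.

Maeve, Oren, Hana, Jonas, Wade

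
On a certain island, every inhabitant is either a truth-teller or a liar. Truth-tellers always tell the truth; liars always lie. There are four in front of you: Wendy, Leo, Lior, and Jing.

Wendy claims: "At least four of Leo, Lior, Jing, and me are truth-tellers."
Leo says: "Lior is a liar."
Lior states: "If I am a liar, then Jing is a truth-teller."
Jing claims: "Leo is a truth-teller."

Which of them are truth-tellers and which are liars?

Wendy: liar, Leo: liar, Lior: truth-teller, Jing: liar

Consider Wendy. Suppose Wendy is a truth-teller.
Then no assignment of the remaining roles makes every statement match its speaker's type — contradiction.
So Wendy is a liar.
Consider Leo. Suppose Leo is a truth-teller.
Then no assignment of the remaining roles makes every statement match its speaker's type — contradiction.
So Leo is a liar.
With that fixed, Jing's statement is false, so Jing is a liar.
Consider Lior. Suppose Lior is a liar.
Then Leo's statement comes out true, contradicting Leo being a liar.
So Lior is a truth-teller.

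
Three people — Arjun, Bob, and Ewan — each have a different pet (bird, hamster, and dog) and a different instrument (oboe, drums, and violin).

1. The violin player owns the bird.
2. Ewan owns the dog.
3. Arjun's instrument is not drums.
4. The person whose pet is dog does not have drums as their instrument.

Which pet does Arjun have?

With clues 1–2, dog is impossible for Arjun's pet.
With clues 1–4, hamster is impossible for Arjun's pet.
That leaves bird.

bird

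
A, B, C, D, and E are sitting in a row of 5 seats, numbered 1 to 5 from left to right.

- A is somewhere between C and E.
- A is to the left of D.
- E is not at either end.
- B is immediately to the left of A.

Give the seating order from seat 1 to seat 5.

C, B, A, E, D

From clue 1: A is in {2,3,4}.
From clues 1–2: A is in {2,3}.
From clues 1–4: C → seat 1, B → seat 2, A → seat 3, E → seat 4, D → seat 5.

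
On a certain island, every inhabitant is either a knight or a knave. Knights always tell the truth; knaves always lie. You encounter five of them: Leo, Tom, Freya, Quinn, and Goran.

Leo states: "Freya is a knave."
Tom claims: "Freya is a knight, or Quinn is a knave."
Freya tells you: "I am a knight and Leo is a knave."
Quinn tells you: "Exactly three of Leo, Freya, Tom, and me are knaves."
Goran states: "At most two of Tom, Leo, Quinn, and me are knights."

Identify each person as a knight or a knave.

Consider Leo. Suppose Leo is a knight.
Then no assignment of the remaining roles makes every statement match its speaker's type — contradiction.
So Leo is a knave.
Consider Tom. Suppose Tom is a knave.
Then no assignment of the remaining roles makes every statement match its speaker's type — contradiction.
So Tom is a knight.
Consider Freya. Suppose Freya is a knave.
Then Leo's statement comes out true, contradicting Leo being a knave.
So Freya is a knight.
With that fixed, Quinn's statement is false, so Quinn is a knave.
With that fixed, Goran's statement is true, so Goran is a knight.

Leo: knave, Tom: knight, Freya: knight, Quinn: knave, Goran: knight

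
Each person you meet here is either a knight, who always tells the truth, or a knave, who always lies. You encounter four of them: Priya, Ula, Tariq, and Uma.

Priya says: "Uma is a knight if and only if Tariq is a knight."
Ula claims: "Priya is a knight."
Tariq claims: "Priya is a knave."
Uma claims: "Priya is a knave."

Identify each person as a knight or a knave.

Priya: knight, Ula: knight, Tariq: knave, Uma: knave

Consider Priya. Suppose Priya is a knave.
Then no assignment of the remaining roles makes every statement match its speaker's type — contradiction.
So Priya is a knight.
With that fixed, Ula's statement is true, so Ula is a knight.
With that fixed, Tariq's statement is false, so Tariq is a knave.
With that fixed, Uma's statement is false, so Uma is a knave.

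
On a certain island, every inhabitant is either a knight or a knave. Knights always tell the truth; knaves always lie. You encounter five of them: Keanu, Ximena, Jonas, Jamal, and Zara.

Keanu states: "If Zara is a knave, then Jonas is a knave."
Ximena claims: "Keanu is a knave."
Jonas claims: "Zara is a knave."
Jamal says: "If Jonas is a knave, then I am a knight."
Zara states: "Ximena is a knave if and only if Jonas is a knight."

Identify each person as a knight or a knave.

Consider Keanu. Suppose Keanu is a knight.
Then no assignment of the remaining roles makes every statement match its speaker's type — contradiction.
So Keanu is a knave.
With that fixed, Ximena's statement is true, so Ximena is a knight.
Consider Jonas. Suppose Jonas is a knave.
Then Keanu's statement comes out true, contradicting Keanu being a knave.
So Jonas is a knight.
With that fixed, Jamal's statement is true, so Jamal is a knight.
With that fixed, Zara's statement is false, so Zara is a knave.

Keanu: knave, Ximena: knight, Jonas: knight, Jamal: knight, Zara: knave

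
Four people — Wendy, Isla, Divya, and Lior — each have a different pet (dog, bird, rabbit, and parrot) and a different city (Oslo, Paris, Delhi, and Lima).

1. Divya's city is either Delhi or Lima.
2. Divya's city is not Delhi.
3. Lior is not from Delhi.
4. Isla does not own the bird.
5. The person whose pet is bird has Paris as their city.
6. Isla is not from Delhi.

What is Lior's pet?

With clues 1–6, dog, parrot, and rabbit are impossible for Lior's pet.
That leaves bird.

bird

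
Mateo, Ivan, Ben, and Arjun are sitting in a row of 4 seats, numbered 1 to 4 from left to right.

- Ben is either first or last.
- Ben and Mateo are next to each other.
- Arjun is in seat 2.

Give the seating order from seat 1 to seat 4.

Ivan, Arjun, Mateo, Ben

From clue 1: Ben is in {1,4}.
From clues 1–2: Mateo is in {2,3}.
From clues 1–3: Ivan → seat 1, Arjun → seat 2, Mateo → seat 3, Ben → seat 4.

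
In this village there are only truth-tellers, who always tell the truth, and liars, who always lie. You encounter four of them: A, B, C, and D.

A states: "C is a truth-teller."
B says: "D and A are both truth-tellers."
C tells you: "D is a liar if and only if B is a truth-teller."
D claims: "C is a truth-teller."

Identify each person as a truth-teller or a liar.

Consider A. Suppose A is a truth-teller.
Then no assignment of the remaining roles makes every statement match its speaker's type — contradiction.
So A is a liar.
With that fixed, B's statement is false, so B is a liar.
Consider C. Suppose C is a truth-teller.
Then A's statement comes out true, contradicting A being a liar.
So C is a liar.
With that fixed, D's statement is false, so D is a liar.

A: liar, B: liar, C: liar, D: liar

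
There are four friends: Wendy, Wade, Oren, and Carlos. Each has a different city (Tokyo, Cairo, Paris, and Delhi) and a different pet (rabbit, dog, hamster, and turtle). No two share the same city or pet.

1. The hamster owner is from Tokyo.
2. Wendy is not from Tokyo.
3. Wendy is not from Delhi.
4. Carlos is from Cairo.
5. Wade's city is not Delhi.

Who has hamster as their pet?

With clues 1–2, Wendy is impossible for the one with pet hamster.
With clues 1–4, Carlos is impossible for the one with pet hamster.
With clues 1–5, Oren is impossible for the one with pet hamster.
That leaves Wade.

Wade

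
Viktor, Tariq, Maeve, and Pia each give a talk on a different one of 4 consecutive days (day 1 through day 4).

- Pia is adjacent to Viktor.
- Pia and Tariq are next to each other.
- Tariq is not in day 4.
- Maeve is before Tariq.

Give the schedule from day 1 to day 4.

From clues 1–2: Maeve is in {1,4}.
From clues 1–4: Maeve → day 1, Tariq → day 2, Pia → day 3, Viktor → day 4.

Maeve, Tariq, Pia, Viktor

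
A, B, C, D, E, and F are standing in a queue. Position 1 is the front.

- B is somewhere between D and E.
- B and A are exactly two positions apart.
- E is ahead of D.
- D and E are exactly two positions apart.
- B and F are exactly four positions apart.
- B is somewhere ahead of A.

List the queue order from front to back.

From clue 1: B is in {2,3,4,5}.
From clues 1–5: A is in {3,4}.
From clues 1–6: E → position 1, B → position 2, D → position 3, A → position 4, C → position 5, F → position 6.

E, B, D, A, C, F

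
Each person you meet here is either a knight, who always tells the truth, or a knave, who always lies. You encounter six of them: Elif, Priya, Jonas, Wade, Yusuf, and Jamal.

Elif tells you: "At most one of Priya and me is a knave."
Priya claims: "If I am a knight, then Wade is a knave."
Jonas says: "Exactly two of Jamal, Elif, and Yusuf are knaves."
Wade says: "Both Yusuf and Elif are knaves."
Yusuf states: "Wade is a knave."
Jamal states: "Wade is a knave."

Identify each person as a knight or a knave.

Consider Elif. Suppose Elif is a knave.
Then no assignment of the remaining roles makes every statement match its speaker's type — contradiction.
So Elif is a knight.
With that fixed, Wade's statement is false, so Wade is a knave.
With that fixed, Yusuf's statement is true, so Yusuf is a knight.
With that fixed, Jamal's statement is true, so Jamal is a knight.
With that fixed, Priya's statement is true, so Priya is a knight.
With that fixed, Jonas's statement is false, so Jonas is a knave.

Elif: knight, Priya: knight, Jonas: knave, Wade: knave, Yusuf: knight, Jamal: knight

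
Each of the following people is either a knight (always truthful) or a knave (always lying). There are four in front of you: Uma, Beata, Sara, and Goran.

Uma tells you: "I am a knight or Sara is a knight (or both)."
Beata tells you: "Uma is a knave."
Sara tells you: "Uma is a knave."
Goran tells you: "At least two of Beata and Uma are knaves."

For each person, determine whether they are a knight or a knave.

Consider Uma. Suppose Uma is a knave.
Then no assignment of the remaining roles makes every statement match its speaker's type — contradiction.
So Uma is a knight.
With that fixed, Beata's statement is false, so Beata is a knave.
With that fixed, Sara's statement is false, so Sara is a knave.
With that fixed, Goran's statement is false, so Goran is a knave.

Uma: knight, Beata: knave, Sara: knave, Goran: knave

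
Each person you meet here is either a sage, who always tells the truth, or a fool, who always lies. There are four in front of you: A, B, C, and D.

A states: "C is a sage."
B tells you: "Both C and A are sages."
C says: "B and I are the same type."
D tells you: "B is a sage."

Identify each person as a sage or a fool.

Consider A. Suppose A is a fool.
Then no assignment of the remaining roles makes every statement match its speaker's type — contradiction.
So A is a sage.
Consider B. Suppose B is a fool.
Then whichever role C has, C's statement has the wrong truth value — contradiction.
So B is a sage.
With that fixed, D's statement is true, so D is a sage.
Consider C. Suppose C is a fool.
Then A's statement comes out false, contradicting A being a sage.
So C is a sage.

A: sage, B: sage, C: sage, D: sage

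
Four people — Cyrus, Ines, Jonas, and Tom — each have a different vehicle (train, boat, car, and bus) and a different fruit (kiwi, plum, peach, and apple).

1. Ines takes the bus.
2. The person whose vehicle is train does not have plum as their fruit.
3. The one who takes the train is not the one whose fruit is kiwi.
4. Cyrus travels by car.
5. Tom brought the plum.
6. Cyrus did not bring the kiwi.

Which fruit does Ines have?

kiwi

With clues 1–5, plum is impossible for Ines's fruit.
With clues 1–6, apple and peach are impossible for Ines's fruit.
That leaves kiwi.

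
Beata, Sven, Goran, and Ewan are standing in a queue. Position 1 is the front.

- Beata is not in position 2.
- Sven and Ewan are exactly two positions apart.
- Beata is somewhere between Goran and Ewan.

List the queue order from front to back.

From clue 1: Beata is in {1,3,4}.
From clues 1–3: Goran → position 1, Sven → position 2, Beata → position 3, Ewan → position 4.

Goran, Sven, Beata, Ewan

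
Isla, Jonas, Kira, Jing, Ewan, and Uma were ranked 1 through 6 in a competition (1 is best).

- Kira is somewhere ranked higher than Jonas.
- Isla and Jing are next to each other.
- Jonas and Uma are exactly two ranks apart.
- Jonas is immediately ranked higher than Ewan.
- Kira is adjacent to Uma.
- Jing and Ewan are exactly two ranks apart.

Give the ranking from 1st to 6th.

From clue 1: Jonas is in {2,3,4,5,6}.
From clues 1–4: Jonas is in {2,3,4,5}.
From clues 1–5: Jonas is in {3,5}.
From clues 1–6: Uma → rank 1, Kira → rank 2, Jonas → rank 3, Ewan → rank 4, Isla → rank 5, Jing → rank 6.

Uma, Kira, Jonas, Ewan, Isla, Jing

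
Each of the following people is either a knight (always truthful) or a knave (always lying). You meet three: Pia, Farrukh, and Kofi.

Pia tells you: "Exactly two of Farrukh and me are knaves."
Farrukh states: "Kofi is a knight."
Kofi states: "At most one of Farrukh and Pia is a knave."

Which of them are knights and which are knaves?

Consider Pia. Suppose Pia is a knight.
Then Pia's own statement would have to be true, but it can't be — contradiction.
So Pia is a knave.
Consider Farrukh. Suppose Farrukh is a knave.
Then Pia's statement comes out true, contradicting Pia being a knave.
So Farrukh is a knight.
With that fixed, Kofi's statement is true, so Kofi is a knight.

Pia: knave, Farrukh: knight, Kofi: knight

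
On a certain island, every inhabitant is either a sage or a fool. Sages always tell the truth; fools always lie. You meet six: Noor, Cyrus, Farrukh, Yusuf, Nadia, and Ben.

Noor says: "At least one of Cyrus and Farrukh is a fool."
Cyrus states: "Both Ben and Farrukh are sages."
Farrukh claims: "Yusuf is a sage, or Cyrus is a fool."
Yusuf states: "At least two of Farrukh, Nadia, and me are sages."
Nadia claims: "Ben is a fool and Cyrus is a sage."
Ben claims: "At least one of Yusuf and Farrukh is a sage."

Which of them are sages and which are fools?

Consider Noor. Suppose Noor is a sage.
Then no assignment of the remaining roles makes every statement match its speaker's type — contradiction.
So Noor is a fool.
Consider Cyrus. Suppose Cyrus is a fool.
Then Noor's statement comes out true, contradicting Noor being a fool.
So Cyrus is a sage.
Consider Farrukh. Suppose Farrukh is a fool.
Then Noor's statement comes out true, contradicting Noor being a fool.
So Farrukh is a sage.
With that fixed, Ben's statement is true, so Ben is a sage.
With that fixed, Nadia's statement is false, so Nadia is a fool.
Consider Yusuf. Suppose Yusuf is a fool.
Then Farrukh's statement comes out false, contradicting Farrukh being a sage.
So Yusuf is a sage.

Noor: fool, Cyrus: sage, Farrukh: sage, Yusuf: sage, Nadia: fool, Ben: sage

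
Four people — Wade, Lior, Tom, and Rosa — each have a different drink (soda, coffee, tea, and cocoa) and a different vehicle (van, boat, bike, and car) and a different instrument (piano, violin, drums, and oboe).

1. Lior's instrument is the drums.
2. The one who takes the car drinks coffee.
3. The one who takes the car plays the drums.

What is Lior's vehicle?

With clues 1–3, bike, boat, and van are impossible for Lior's vehicle.
That leaves car.

car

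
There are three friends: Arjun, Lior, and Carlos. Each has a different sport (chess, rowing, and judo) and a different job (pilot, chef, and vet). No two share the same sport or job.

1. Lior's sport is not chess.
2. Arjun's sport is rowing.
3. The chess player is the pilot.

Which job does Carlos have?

pilot

With clues 1–3, chef and vet are impossible for Carlos's job.
That leaves pilot.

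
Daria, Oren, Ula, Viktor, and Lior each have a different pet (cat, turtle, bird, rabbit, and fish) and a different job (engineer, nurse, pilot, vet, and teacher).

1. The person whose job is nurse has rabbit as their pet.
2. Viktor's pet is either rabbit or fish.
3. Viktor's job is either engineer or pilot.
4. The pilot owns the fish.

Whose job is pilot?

With clues 1–4, Daria, Lior, Oren, and Ula are impossible for the one with job pilot.
That leaves Viktor.

Viktor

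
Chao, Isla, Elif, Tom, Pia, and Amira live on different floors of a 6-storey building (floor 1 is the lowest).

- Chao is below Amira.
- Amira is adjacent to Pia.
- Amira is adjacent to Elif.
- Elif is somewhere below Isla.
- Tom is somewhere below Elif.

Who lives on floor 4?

Amira

With clues 1–3, Chao, Isla, and Tom are ruled out for floor 4.
With clues 1–5, Elif and Pia are ruled out for floor 4.
So floor 4 is Amira.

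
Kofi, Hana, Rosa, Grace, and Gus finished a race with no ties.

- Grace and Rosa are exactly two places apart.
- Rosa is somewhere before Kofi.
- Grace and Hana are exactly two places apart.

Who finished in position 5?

With clues 1–2, Rosa is ruled out for place 5.
With clues 1–3, Grace, Gus, and Kofi are ruled out for place 5.
So place 5 is Hana.

Hana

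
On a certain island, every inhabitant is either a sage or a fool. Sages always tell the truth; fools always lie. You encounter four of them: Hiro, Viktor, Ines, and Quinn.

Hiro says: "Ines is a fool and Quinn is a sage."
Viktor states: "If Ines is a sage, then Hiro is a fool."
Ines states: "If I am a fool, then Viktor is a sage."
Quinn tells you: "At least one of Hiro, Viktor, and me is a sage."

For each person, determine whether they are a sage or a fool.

Hiro: fool, Viktor: sage, Ines: sage, Quinn: sage

Consider Hiro. Suppose Hiro is a sage.
Then no assignment of the remaining roles makes every statement match its speaker's type — contradiction.
So Hiro is a fool.
With that fixed, Viktor's statement is true, so Viktor is a sage.
With that fixed, Ines's statement is true, so Ines is a sage.
With that fixed, Quinn's statement is true, so Quinn is a sage.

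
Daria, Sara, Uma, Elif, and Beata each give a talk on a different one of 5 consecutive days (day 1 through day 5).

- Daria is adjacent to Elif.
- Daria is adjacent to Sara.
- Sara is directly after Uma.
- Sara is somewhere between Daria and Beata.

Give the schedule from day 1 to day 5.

Beata, Uma, Sara, Daria, Elif

From clues 1–2: Daria is in {2,3,4}.
From clues 1–3: Daria is in {3,4}.
From clues 1–4: Beata → day 1, Uma → day 2, Sara → day 3, Daria → day 4, Elif → day 5.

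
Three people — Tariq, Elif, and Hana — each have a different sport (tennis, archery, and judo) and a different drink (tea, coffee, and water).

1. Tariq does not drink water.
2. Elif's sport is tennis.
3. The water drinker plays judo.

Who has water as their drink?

Clue 1 rules out Tariq for the one with drink water.
With clues 1–3, Elif is impossible for the one with drink water.
That leaves Hana.

Hana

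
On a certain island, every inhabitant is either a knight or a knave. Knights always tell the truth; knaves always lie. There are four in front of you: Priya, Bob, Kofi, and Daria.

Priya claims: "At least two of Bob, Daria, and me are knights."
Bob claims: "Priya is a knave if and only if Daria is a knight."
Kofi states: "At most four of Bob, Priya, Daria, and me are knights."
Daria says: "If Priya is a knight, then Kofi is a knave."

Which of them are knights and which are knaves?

Regardless of anyone's role, Kofi's statement is true, so Kofi is a knight.
Consider Priya. Suppose Priya is a knave.
Then no assignment of the remaining roles makes every statement match its speaker's type — contradiction.
So Priya is a knight.
With that fixed, Daria's statement is false, so Daria is a knave.
With that fixed, Bob's statement is true, so Bob is a knight.

Priya: knight, Bob: knight, Kofi: knight, Daria: knave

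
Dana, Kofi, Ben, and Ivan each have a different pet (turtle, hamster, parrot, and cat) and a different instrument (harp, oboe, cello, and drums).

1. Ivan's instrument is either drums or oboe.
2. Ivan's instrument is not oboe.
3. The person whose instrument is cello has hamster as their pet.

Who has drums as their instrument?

Ivan

With clues 1–2, Ben, Dana, and Kofi are impossible for the one with instrument drums.
That leaves Ivan.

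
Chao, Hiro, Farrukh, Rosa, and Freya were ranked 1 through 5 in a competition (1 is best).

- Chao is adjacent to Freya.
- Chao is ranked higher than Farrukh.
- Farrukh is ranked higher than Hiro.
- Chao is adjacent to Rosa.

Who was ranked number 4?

With clues 1–3, Chao and Freya are ruled out for rank 4.
With clues 1–4, Hiro and Rosa are ruled out for rank 4.
So rank 4 is Farrukh.

Farrukh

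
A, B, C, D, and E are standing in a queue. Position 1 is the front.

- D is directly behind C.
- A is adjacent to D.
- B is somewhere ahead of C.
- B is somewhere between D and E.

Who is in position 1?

With clue 1, D is ruled out for position 1.
With clues 1–2, A is ruled out for position 1.
With clues 1–3, C is ruled out for position 1.
With clues 1–4, B is ruled out for position 1.
So position 1 is E.

E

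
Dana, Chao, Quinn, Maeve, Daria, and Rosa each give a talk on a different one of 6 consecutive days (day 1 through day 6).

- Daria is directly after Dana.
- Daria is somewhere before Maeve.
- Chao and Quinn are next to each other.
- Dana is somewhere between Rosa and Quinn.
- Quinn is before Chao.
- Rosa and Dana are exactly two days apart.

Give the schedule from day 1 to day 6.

Quinn, Chao, Dana, Daria, Rosa, Maeve

From clue 1: Dana is in {1,2,3,4,5}.
From clues 1–2: Dana is in {1,2,3,4}.
From clues 1–4: Dana is in {2,3}.
From clues 1–6: Quinn → day 1, Chao → day 2, Dana → day 3, Daria → day 4, Rosa → day 5, Maeve → day 6.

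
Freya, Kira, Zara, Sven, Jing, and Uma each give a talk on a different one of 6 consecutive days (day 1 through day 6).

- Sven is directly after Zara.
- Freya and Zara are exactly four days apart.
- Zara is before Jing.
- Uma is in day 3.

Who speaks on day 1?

Zara

With clue 1, Sven is ruled out for day 1.
With clues 1–3, Freya and Jing are ruled out for day 1.
With clues 1–4, Kira and Uma are ruled out for day 1.
So day 1 is Zara.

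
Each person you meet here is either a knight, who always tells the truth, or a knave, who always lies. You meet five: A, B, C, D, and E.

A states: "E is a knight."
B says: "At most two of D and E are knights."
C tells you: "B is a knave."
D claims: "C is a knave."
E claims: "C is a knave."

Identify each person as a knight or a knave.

Regardless of anyone's role, B's statement is true, so B is a knight.
With that fixed, C's statement is false, so C is a knave.
With that fixed, D's statement is true, so D is a knight.
With that fixed, E's statement is true, so E is a knight.
With that fixed, A's statement is true, so A is a knight.

A: knight, B: knight, C: knave, D: knight, E: knight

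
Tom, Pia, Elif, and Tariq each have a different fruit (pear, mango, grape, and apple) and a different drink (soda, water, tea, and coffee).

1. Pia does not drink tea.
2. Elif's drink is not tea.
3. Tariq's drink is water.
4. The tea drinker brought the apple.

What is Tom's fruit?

With clues 1–4, grape, mango, and pear are impossible for Tom's fruit.
That leaves apple.

apple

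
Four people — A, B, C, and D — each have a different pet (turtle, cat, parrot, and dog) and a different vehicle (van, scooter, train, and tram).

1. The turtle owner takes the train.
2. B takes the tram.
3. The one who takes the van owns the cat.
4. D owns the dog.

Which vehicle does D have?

With clues 1–2, tram is impossible for D's vehicle.
With clues 1–4, train and van are impossible for D's vehicle.
That leaves scooter.

scooter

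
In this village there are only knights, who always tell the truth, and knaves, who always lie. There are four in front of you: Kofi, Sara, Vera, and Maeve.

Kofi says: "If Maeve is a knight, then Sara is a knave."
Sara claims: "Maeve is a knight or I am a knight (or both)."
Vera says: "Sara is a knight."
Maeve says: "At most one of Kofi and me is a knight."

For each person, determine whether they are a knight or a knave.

Kofi: knave, Sara: knight, Vera: knight, Maeve: knight

Consider Kofi. Suppose Kofi is a knight.
Then whichever role Maeve has, Maeve's statement has the wrong truth value — contradiction.
So Kofi is a knave.
With that fixed, Maeve's statement is true, so Maeve is a knight.
With that fixed, Sara's statement is true, so Sara is a knight.
With that fixed, Vera's statement is true, so Vera is a knight.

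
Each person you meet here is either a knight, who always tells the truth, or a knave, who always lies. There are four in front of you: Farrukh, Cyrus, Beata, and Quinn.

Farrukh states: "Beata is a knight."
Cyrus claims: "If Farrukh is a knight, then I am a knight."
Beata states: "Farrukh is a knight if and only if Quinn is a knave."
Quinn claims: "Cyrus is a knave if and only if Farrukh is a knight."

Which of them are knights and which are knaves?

Farrukh: knight, Cyrus: knight, Beata: knight, Quinn: knave

Consider Farrukh. Suppose Farrukh is a knave.
Then no assignment of the remaining roles makes every statement match its speaker's type — contradiction.
So Farrukh is a knight.
Consider Cyrus. Suppose Cyrus is a knave.
Then no assignment of the remaining roles makes every statement match its speaker's type — contradiction.
So Cyrus is a knight.
With that fixed, Quinn's statement is false, so Quinn is a knave.
With that fixed, Beata's statement is true, so Beata is a knight.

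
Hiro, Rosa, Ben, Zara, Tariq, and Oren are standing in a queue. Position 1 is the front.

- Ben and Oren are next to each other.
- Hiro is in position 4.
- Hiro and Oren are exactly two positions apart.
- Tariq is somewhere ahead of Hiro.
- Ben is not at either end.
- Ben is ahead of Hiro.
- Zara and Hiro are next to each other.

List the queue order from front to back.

From clues 1–2: Hiro → position 4.
From clues 1–3: Oren is in {2,6}.
From clues 1–5: Ben is in {3,5}.
From clues 1–6: Tariq → position 1, Oren → position 2, Ben → position 3.
From clues 1–7: Zara → position 5, Rosa → position 6.

Tariq, Oren, Ben, Hiro, Zara, Rosa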